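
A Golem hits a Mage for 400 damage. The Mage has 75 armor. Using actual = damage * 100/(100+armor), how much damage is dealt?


actual = 400 * 100 / (100 + 75)
= 400 * 100 / 175
= 40000 / 175
= 228.57

228.57 damage


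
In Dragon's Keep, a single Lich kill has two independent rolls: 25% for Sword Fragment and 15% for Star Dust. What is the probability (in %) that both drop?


For independent events, P(both) = P(A) * P(B)
= 25% * 15%
= 375 / 100 %
= 3.75%

3.75%


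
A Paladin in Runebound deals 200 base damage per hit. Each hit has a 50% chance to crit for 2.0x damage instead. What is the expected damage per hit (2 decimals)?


E[dmg] = base * (1 + crit_chance * (crit_mult - 1))
cc as decimal = 50/100 = 0.5
cm - 1 = 2.0 - 1 = 1.0
Bonus factor = 0.5 * 1.0 = 0.5
Total multiplier = 1 + 0.5 = 1.5
Expected damage = 200 * 1.5 = 300.00

300.00 damage


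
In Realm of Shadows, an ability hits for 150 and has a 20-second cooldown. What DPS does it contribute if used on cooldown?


DPS = damage / cooldown
= 150 / 20
= 7.50

7.50 DPS


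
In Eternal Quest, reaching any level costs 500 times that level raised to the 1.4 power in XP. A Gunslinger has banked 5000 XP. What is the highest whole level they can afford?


XP = 500 * level^1.4, so level = (XP / 500)^(1/1.4)
= (5000 / 500)^(1/1.4)
= 10.0^0.7143
= 5.1795
Floor: level = 5

level 5


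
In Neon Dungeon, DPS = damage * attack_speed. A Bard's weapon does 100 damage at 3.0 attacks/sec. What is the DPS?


DPS = damage * attack_speed
= 100 * 3.0
= 300.0

300.0 DPS


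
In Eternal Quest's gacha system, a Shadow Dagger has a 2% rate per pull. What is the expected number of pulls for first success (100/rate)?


Expected pulls for a geometric distribution = 1/p = 100 / rate%
= 100 / 2
= 50.0

50.0 pulls


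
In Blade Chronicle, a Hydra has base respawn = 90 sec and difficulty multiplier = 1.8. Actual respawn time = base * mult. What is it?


Respawn time = base * multiplier
= 90 * 1.8
= 162.0 seconds

162.0 seconds


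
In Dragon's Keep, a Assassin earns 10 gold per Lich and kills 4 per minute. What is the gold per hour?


Gold per minute = 10 * 4 = 40
Gold per hour = 40 * 60 = 2400

2400 gold/hour


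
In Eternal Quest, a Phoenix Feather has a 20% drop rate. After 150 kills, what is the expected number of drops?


Expected drops = kills * (drop_rate / 100)
= 150 * (20 / 100)
= 150 * 0.2
= 30.0

30.0 drops


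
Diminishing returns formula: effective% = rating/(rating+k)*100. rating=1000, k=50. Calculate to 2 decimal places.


effective% = rating / (rating + k) * 100
= 1000 / (1000 + 50) * 100
= 1000 / 1050 * 100
= 0.952381 * 100
= 95.24%

95.24%


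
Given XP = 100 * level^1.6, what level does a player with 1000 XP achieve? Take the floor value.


XP = 100 * level^1.6, so level = (XP / 100)^(1/1.6)
= (1000 / 100)^(1/1.6)
= 10.0^0.625
= 4.217
Floor: level = 4

level 4


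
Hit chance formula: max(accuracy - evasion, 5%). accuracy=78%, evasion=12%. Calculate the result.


accuracy - evasion = 78 - 12 = 66
Apply floor: max(66, 5) = 66
Hit chance = 66%

66%


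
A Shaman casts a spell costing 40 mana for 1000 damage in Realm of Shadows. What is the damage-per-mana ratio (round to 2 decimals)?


Efficiency = damage / mana
= 1000 / 40
= 25.00

25.00 dmg/mana


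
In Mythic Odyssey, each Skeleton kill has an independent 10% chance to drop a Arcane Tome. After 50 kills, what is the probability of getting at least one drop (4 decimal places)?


P(at least one) = 1 - P(none) = 1 - (1-p)^n
p = 10/100 = 0.1
1 - p = 0.9
(1 - p)^50 = 0.9^50 = 0.005154
P(at least one) = 1 - 0.005154 = 0.9948

0.9948


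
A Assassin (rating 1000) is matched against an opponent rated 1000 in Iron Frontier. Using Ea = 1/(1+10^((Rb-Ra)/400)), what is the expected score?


Elo expected score: Ea = 1/(1 + 10^((Rb-Ra)/400))
Rb - Ra = 1000 - 1000 = 0
(Rb-Ra)/400 = 0/400 = 0.0
10^0.0 = 1.0
Ea = 1/(1 + 1.0) = 1/2.0 = 0.5000

0.5000


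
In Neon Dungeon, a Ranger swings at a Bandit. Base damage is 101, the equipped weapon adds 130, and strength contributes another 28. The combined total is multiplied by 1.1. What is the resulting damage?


Sum base + weapon + str = 101 + 130 + 28 = 259
Multiply by 1.1:
259 * 1.1 = 284.9

284.9 damage


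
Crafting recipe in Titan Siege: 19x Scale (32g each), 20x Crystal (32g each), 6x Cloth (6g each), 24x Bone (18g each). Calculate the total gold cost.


Cost breakdown:
  Scale: 19 * 32 = 608
  Crystal: 20 * 32 = 640
  Cloth: 6 * 6 = 36
  Bone: 24 * 18 = 432
Total = 608 + 640 + 36 + 432 = 1716

1716 gold


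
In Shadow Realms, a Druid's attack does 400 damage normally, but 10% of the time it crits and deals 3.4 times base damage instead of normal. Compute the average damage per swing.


E[dmg] = base * (1 + crit_chance * (crit_mult - 1))
cc as decimal = 10/100 = 0.1
cm - 1 = 3.4 - 1 = 2.4
Bonus factor = 0.1 * 2.4 = 0.24
Total multiplier = 1 + 0.24 = 1.24
Expected damage = 400 * 1.24 = 496.00

496.00 damage


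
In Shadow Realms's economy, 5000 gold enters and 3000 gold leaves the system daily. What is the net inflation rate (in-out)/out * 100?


Net gold = 5000 - 3000 = 2000
Inflation rate = net / sunk * 100 = 2000 / 3000 * 100
= 0.666667 * 100
= 66.67%

66.67%


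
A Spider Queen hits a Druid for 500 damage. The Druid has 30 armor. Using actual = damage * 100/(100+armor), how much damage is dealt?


actual = 500 * 100 / (100 + 30)
= 500 * 100 / 130
= 50000 / 130
= 384.62

384.62 damage


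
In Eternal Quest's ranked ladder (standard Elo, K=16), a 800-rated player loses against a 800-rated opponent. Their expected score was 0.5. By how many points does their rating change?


Elo update: delta = K * (S - Ea), where S = 0 (loses)
S - Ea = 0 - 0.5 = -0.5
Rating change = 16 * -0.5
= -8.00

-8.00 rating points


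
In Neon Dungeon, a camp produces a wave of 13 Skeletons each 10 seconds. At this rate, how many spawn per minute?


Spawns per minute = count * (60 / interval)
= 13 * (60 / 10)
= 13 * 6.0
= 78.0

78.0 per minute


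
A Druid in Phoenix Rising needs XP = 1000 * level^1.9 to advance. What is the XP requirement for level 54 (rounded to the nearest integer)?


XP = 1000 * level^1.9
Substitute level = 54:
XP = 1000 * 54^1.9
= 1000 * 1956.8077
= 1956808

1956808 XP


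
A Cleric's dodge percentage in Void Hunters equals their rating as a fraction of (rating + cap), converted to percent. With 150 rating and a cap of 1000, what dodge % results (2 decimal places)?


dodge% = 150 / (150 + 1000) * 100
= 150 / 1150 * 100
= 0.130435 * 100
= 13.04%

13.04%


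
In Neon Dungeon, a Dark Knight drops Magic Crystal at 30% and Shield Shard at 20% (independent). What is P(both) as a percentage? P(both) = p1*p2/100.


For independent events, P(both) = P(A) * P(B)
= 30% * 20%
= 600 / 100 %
= 6.0%

6.0%


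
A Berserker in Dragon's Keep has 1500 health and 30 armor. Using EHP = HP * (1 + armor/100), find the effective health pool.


EHP = 1500 * (1 + 30/100)
= 1500 * (1 + 0.3)
= 1500 * 1.3
= 1950.0

1950.0 EHP


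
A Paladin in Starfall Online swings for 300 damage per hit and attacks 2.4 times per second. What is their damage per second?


DPS = damage * attack_speed
= 300 * 2.4
= 720.0

720.0 DPS


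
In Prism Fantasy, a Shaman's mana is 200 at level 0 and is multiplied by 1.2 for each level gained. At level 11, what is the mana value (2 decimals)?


value = base * growth^level
= 200 * 1.2^11
= 200 * 7.430084
= 1486.02

1486.02 mana


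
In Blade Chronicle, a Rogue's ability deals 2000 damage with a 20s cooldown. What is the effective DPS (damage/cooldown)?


DPS = damage / cooldown
= 2000 / 20
= 100.00

100.00 DPS


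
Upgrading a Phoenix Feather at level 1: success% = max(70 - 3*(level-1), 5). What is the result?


raw_rate = 70 - 3 * (1 - 1)
= 70 - 3 * 0
= 70 - 0
= 70
Apply floor: max(70, 5) = 70%

70%


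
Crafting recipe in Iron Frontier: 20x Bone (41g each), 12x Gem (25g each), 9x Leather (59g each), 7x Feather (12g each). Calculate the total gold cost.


Cost breakdown:
  Bone: 20 * 41 = 820
  Gem: 12 * 25 = 300
  Leather: 9 * 59 = 531
  Feather: 7 * 12 = 84
Total = 820 + 300 + 531 + 84 = 1735

1735 gold


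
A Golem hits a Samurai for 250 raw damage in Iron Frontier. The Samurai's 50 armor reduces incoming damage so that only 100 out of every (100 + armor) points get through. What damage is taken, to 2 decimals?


actual = 250 * 100 / (100 + 50)
= 250 * 100 / 150
= 25000 / 150
= 166.67

166.67 damage


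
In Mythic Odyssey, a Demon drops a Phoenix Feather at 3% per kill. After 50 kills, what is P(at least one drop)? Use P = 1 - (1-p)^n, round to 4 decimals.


P(at least one) = 1 - P(none) = 1 - (1-p)^n
p = 3/100 = 0.03
1 - p = 0.97
(1 - p)^50 = 0.97^50 = 0.218065
P(at least one) = 1 - 0.218065 = 0.7819

0.7819


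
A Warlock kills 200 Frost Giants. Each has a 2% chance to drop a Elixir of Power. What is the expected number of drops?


Expected drops = kills * (drop_rate / 100)
= 200 * (2 / 100)
= 200 * 0.02
= 4.0

4.0 drops


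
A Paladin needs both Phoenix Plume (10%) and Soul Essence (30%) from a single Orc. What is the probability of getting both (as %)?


For independent events, P(both) = P(A) * P(B)
= 10% * 30%
= 300 / 100 %
= 3.0%

3.0%


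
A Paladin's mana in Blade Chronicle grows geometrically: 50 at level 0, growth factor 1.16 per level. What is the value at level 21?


value = base * growth^level
= 50 * 1.16^21
= 50 * 22.574481
= 1128.72

1128.72 mana


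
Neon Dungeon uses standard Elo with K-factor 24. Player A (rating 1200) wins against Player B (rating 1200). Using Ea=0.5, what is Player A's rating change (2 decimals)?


Elo update: delta = K * (S - Ea), where S = 1 (wins)
S - Ea = 1 - 0.5 = 0.5
Rating change = 24 * 0.5
= 12.00

12.00 rating points


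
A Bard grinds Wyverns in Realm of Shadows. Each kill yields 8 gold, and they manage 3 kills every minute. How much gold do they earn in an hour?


Gold per minute = 8 * 3 = 24
Gold per hour = 24 * 60 = 1440

1440 gold/hour


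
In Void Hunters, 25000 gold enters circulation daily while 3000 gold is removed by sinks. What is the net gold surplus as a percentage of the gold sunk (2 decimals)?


Net gold = 25000 - 3000 = 22000
Inflation rate = net / sunk * 100 = 22000 / 3000 * 100
= 7.333333 * 100
= 733.33%

733.33%


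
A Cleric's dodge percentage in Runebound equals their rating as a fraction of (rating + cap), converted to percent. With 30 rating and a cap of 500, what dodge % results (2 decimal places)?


dodge% = 30 / (30 + 500) * 100
= 30 / 530 * 100
= 0.056604 * 100
= 5.66%

5.66%


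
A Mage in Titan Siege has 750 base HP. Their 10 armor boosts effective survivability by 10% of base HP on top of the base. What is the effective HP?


EHP = 750 * (1 + 10/100)
= 750 * (1 + 0.1)
= 750 * 1.1
= 825.0

825.0 EHP


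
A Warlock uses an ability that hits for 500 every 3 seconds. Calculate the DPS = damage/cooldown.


DPS = damage / cooldown
= 500 / 3
= 166.67

166.67 DPS


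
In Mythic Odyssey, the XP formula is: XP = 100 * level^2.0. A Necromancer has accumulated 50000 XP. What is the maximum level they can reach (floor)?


XP = 100 * level^2.0, so level = (XP / 100)^(1/2.0)
= (50000 / 100)^(1/2.0)
= 500.0^0.5
= 22.3607
Floor: level = 22

level 22


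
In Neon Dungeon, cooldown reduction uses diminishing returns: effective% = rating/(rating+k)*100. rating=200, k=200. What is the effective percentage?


effective% = rating / (rating + k) * 100
= 200 / (200 + 200) * 100
= 200 / 400 * 100
= 0.5 * 100
= 50.00%

50.00%


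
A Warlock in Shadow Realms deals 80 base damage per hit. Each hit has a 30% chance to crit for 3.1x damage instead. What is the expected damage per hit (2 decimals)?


E[dmg] = base * (1 + crit_chance * (crit_mult - 1))
cc as decimal = 30/100 = 0.3
cm - 1 = 3.1 - 1 = 2.1
Bonus factor = 0.3 * 2.1 = 0.63
Total multiplier = 1 + 0.63 = 1.63
Expected damage = 80 * 1.63 = 130.40

130.40 damage


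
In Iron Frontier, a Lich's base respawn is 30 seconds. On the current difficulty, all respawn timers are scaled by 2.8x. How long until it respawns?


Respawn time = base * multiplier
= 30 * 2.8
= 84.0 seconds

84.0 seconds


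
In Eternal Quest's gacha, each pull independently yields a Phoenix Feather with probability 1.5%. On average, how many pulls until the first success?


Expected pulls for a geometric distribution = 1/p = 100 / rate%
= 100 / 1.5
= 66.67

66.67 pulls


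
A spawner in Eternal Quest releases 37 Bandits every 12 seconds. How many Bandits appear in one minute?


Spawns per minute = count * (60 / interval)
= 37 * (60 / 12)
= 37 * 5.0
= 185.0

185.0 per minute


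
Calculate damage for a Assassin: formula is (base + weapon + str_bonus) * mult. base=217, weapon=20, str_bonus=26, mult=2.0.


Sum base + weapon + str = 217 + 20 + 26 = 263
Multiply by 2.0:
263 * 2.0 = 526.0

526.0 damage


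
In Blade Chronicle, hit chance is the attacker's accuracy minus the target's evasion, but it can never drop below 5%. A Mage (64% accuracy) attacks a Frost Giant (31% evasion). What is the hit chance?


accuracy - evasion = 64 - 31 = 33
Apply floor: max(33, 5) = 33
Hit chance = 33%

33%


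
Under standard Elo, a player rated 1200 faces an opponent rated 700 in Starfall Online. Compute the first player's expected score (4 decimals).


Elo expected score: Ea = 1/(1 + 10^((Rb-Ra)/400))
Rb - Ra = 700 - 1200 = -500
(Rb-Ra)/400 = -500/400 = -1.25
10^-1.25 = 0.056234
Ea = 1/(1 + 0.056234) = 1/1.056234 = 0.9468

0.9468


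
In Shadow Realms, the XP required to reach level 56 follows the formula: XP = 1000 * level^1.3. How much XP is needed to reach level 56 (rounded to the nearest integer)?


XP = 1000 * level^1.3
Substitute level = 56:
XP = 1000 * 56^1.3
= 1000 * 187.346
= 187346

187346 XP


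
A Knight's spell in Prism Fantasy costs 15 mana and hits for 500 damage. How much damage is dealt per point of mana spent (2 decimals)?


Efficiency = damage / mana
= 500 / 15
= 33.33

33.33 dmg/mana


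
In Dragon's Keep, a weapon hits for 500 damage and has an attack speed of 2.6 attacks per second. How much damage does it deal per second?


DPS = damage * attack_speed
= 500 * 2.6
= 1300.0

1300.0 DPS


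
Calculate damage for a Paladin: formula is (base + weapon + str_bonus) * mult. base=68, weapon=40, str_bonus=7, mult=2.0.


Sum base + weapon + str = 68 + 40 + 7 = 115
Multiply by 2.0:
115 * 2.0 = 230.0

230.0 damage


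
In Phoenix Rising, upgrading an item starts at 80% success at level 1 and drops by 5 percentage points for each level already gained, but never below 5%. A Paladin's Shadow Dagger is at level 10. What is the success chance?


raw_rate = 80 - 5 * (10 - 1)
= 80 - 5 * 9
= 80 - 45
= 35
Apply floor: max(35, 5) = 35%

35%


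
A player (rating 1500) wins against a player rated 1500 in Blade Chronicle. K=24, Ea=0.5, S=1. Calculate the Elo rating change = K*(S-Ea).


Elo update: delta = K * (S - Ea), where S = 1 (wins)
S - Ea = 1 - 0.5 = 0.5
Rating change = 24 * 0.5
= 12.00

12.00 rating points


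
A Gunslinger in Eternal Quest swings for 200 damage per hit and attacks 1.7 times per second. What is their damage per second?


DPS = damage * attack_speed
= 200 * 1.7
= 340.0

340.0 DPS


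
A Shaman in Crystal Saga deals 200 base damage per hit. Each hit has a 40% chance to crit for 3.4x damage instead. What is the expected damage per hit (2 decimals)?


E[dmg] = base * (1 + crit_chance * (crit_mult - 1))
cc as decimal = 40/100 = 0.4
cm - 1 = 3.4 - 1 = 2.4
Bonus factor = 0.4 * 2.4 = 0.96
Total multiplier = 1 + 0.96 = 1.96
Expected damage = 200 * 1.96 = 392.00

392.00 damage


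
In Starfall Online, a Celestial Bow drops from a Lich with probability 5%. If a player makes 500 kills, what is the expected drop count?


Expected drops = kills * (drop_rate / 100)
= 500 * (5 / 100)
= 500 * 0.05
= 25.0

25.0 drops


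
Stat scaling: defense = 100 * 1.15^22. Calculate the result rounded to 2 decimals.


value = base * growth^level
= 100 * 1.15^22
= 100 * 21.644746
= 2164.47

2164.47 defense


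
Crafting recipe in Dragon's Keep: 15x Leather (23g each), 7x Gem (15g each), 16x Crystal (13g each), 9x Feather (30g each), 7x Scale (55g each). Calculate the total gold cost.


Cost breakdown:
  Leather: 15 * 23 = 345
  Gem: 7 * 15 = 105
  Crystal: 16 * 13 = 208
  Feather: 9 * 30 = 270
  Scale: 7 * 55 = 385
Total = 345 + 105 + 208 + 270 + 385 = 1313

1313 gold


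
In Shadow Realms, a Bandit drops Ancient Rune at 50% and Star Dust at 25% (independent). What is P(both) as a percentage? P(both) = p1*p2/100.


For independent events, P(both) = P(A) * P(B)
= 50% * 25%
= 1250 / 100 %
= 12.5%

12.5%


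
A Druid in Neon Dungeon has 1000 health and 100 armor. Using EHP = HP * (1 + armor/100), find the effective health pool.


EHP = 1000 * (1 + 100/100)
= 1000 * (1 + 1.0)
= 1000 * 2.0
= 2000.0

2000.0 EHP


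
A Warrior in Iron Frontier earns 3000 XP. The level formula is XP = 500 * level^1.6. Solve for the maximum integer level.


XP = 500 * level^1.6, so level = (XP / 500)^(1/1.6)
= (3000 / 500)^(1/1.6)
= 6.0^0.625
= 3.0644
Floor: level = 3

level 3


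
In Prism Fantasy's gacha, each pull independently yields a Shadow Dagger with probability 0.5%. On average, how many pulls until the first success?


Expected pulls for a geometric distribution = 1/p = 100 / rate%
= 100 / 0.5
= 200.0

200.0 pulls


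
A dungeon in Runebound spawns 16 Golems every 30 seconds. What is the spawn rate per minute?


Spawns per minute = count * (60 / interval)
= 16 * (60 / 30)
= 16 * 2.0
= 32.0

32.0 per minute


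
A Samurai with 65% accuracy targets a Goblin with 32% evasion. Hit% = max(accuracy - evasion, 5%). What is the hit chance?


accuracy - evasion = 65 - 32 = 33
Apply floor: max(33, 5) = 33
Hit chance = 33%

33%


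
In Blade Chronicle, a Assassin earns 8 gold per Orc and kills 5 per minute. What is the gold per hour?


Gold per minute = 8 * 5 = 40
Gold per hour = 40 * 60 = 2400

2400 gold/hour


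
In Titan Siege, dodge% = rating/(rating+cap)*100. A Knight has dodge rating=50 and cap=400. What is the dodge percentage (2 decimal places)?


dodge% = 50 / (50 + 400) * 100
= 50 / 450 * 100
= 0.111111 * 100
= 11.11%

11.11%


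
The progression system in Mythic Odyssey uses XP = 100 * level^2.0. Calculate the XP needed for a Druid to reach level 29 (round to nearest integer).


XP = 100 * level^2.0
Substitute level = 29:
XP = 100 * 29^2.0
= 100 * 841.0
= 84100

84100 XP


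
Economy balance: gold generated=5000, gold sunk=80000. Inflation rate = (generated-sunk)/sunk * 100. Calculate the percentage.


Net gold = 5000 - 80000 = -75000
Inflation rate = net / sunk * 100 = -75000 / 80000 * 100
= -0.9375 * 100
= -93.75%

-93.75%


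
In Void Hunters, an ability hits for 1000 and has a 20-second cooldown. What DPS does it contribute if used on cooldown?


DPS = damage / cooldown
= 1000 / 20
= 50.00

50.00 DPS


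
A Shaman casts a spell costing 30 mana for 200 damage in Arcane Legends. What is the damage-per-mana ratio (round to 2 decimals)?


Efficiency = damage / mana
= 200 / 30
= 6.67

6.67 dmg/mana


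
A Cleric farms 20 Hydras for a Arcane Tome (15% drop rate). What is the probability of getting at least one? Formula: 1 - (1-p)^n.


P(at least one) = 1 - P(none) = 1 - (1-p)^n
p = 15/100 = 0.15
1 - p = 0.85
(1 - p)^20 = 0.85^20 = 0.038760
P(at least one) = 1 - 0.038760 = 0.9612

0.9612


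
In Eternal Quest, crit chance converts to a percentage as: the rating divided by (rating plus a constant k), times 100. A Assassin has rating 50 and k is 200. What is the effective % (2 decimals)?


effective% = rating / (rating + k) * 100
= 50 / (50 + 200) * 100
= 50 / 250 * 100
= 0.2 * 100
= 20.00%

20.00%


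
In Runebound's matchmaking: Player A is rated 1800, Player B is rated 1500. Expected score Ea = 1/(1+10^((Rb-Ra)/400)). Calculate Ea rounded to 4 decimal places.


Elo expected score: Ea = 1/(1 + 10^((Rb-Ra)/400))
Rb - Ra = 1500 - 1800 = -300
(Rb-Ra)/400 = -300/400 = -0.75
10^-0.75 = 0.177828
Ea = 1/(1 + 0.177828) = 1/1.177828 = 0.8490

0.8490


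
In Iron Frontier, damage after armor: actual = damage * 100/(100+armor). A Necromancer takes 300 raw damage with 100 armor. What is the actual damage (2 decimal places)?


actual = 300 * 100 / (100 + 100)
= 300 * 100 / 200
= 30000 / 200
= 150.00

150.00 damage


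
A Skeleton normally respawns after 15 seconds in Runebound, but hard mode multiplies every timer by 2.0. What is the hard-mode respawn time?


Respawn time = base * multiplier
= 15 * 2.0
= 30.0 seconds

30.0 seconds


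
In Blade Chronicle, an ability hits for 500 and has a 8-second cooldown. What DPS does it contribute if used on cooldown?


DPS = damage / cooldown
= 500 / 8
= 62.50

62.50 DPS


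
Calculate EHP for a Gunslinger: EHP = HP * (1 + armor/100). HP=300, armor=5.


EHP = 300 * (1 + 5/100)
= 300 * (1 + 0.05)
= 300 * 1.05
= 315.0

315.0 EHP


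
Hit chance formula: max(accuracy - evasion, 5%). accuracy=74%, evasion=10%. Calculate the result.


accuracy - evasion = 74 - 10 = 64
Apply floor: max(64, 5) = 64
Hit chance = 64%

64%


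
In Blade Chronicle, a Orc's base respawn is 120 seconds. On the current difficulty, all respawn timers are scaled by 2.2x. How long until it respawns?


Respawn time = base * multiplier
= 120 * 2.2
= 264.0 seconds

264.0 seconds


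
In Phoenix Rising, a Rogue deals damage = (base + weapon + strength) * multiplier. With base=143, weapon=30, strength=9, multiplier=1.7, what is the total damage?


Sum base + weapon + str = 143 + 30 + 9 = 182
Multiply by 1.7:
182 * 1.7 = 309.4

309.4 damage


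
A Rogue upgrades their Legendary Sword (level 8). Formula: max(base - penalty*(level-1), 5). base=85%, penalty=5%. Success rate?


raw_rate = 85 - 5 * (8 - 1)
= 85 - 5 * 7
= 85 - 35
= 50
Apply floor: max(50, 5) = 50%

50%


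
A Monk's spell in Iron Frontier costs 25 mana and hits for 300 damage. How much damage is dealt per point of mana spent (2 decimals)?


Efficiency = damage / mana
= 300 / 25
= 12.00

12.00 dmg/mana


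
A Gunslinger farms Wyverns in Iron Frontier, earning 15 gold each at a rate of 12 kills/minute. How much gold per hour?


Gold per minute = 15 * 12 = 180
Gold per hour = 180 * 60 = 10800

10800 gold/hour


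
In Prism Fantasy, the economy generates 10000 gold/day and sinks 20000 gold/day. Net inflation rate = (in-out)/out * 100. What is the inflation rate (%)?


Net gold = 10000 - 20000 = -10000
Inflation rate = net / sunk * 100 = -10000 / 20000 * 100
= -0.5 * 100
= -50.00%

-50.00%


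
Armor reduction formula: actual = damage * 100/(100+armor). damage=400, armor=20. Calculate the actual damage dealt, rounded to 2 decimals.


actual = 400 * 100 / (100 + 20)
= 400 * 100 / 120
= 40000 / 120
= 333.33

333.33 damage


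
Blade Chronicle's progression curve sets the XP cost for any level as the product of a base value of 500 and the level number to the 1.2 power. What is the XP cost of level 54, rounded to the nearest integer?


XP = 500 * level^1.2
Substitute level = 54:
XP = 500 * 54^1.2
= 500 * 119.9147
= 59957

59957 XP


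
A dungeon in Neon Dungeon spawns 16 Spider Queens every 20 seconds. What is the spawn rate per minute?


Spawns per minute = count * (60 / interval)
= 16 * (60 / 20)
= 16 * 3.0
= 48.0

48.0 per minute


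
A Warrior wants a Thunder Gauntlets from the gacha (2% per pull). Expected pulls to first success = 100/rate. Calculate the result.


Expected pulls for a geometric distribution = 1/p = 100 / rate%
= 100 / 2
= 50.0

50.0 pulls


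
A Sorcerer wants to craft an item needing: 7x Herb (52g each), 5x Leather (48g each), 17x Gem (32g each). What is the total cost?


Cost breakdown:
  Herb: 7 * 52 = 364
  Leather: 5 * 48 = 240
  Gem: 17 * 32 = 544
Total = 364 + 240 + 544 = 1148

1148 gold


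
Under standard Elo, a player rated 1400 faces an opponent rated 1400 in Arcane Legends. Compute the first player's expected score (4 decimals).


Elo expected score: Ea = 1/(1 + 10^((Rb-Ra)/400))
Rb - Ra = 1400 - 1400 = 0
(Rb-Ra)/400 = 0/400 = 0.0
10^0.0 = 1.0
Ea = 1/(1 + 1.0) = 1/2.0 = 0.5000

0.5000


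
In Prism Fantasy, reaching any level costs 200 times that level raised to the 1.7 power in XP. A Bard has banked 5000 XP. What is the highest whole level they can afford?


XP = 200 * level^1.7, so level = (XP / 200)^(1/1.7)
= (5000 / 200)^(1/1.7)
= 25.0^0.5882
= 6.6423
Floor: level = 6

level 6


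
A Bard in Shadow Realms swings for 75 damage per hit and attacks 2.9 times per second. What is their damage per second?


DPS = damage * attack_speed
= 75 * 2.9
= 217.5

217.5 DPS


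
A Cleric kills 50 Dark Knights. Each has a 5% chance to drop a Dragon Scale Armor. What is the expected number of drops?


Expected drops = kills * (drop_rate / 100)
= 50 * (5 / 100)
= 50 * 0.05
= 2.5

2.5 drops


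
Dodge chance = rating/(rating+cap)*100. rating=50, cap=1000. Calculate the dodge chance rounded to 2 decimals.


dodge% = 50 / (50 + 1000) * 100
= 50 / 1050 * 100
= 0.047619 * 100
= 4.76%

4.76%


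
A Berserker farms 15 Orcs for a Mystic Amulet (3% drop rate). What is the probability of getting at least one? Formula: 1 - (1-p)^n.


P(at least one) = 1 - P(none) = 1 - (1-p)^n
p = 3/100 = 0.03
1 - p = 0.97
(1 - p)^15 = 0.97^15 = 0.633251
P(at least one) = 1 - 0.633251 = 0.3667

0.3667


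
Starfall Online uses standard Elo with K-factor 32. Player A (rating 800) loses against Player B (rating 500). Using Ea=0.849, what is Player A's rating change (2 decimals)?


Elo update: delta = K * (S - Ea), where S = 0 (loses)
S - Ea = 0 - 0.849 = -0.849
Rating change = 32 * -0.849
= -27.17

-27.17 rating points


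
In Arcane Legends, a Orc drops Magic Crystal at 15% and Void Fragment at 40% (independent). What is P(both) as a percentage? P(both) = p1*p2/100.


For independent events, P(both) = P(A) * P(B)
= 15% * 40%
= 600 / 100 %
= 6.0%

6.0%


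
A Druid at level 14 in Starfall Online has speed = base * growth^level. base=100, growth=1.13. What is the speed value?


value = base * growth^level
= 100 * 1.13^14
= 100 * 5.534753
= 553.48

553.48 speed


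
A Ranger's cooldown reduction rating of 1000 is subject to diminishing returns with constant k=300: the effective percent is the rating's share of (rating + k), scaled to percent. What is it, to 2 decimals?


effective% = rating / (rating + k) * 100
= 1000 / (1000 + 300) * 100
= 1000 / 1300 * 100
= 0.769231 * 100
= 76.92%

76.92%


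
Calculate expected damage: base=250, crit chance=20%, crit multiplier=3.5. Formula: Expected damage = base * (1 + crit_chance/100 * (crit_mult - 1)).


E[dmg] = base * (1 + crit_chance * (crit_mult - 1))
cc as decimal = 20/100 = 0.2
cm - 1 = 3.5 - 1 = 2.5
Bonus factor = 0.2 * 2.5 = 0.5
Total multiplier = 1 + 0.5 = 1.5
Expected damage = 250 * 1.5 = 375.00

375.00 damage


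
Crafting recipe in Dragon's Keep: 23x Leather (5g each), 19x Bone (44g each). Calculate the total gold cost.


Cost breakdown:
  Leather: 23 * 5 = 115
  Bone: 19 * 44 = 836
Total = 115 + 836 = 951

951 gold


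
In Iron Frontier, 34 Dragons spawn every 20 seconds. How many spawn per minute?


Spawns per minute = count * (60 / interval)
= 34 * (60 / 20)
= 34 * 3.0
= 102.0

102.0 per minute


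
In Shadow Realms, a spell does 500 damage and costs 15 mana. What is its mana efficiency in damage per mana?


Efficiency = damage / mana
= 500 / 15
= 33.33

33.33 dmg/mana


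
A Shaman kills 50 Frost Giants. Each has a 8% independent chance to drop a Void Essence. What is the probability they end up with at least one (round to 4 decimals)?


P(at least one) = 1 - P(none) = 1 - (1-p)^n
p = 8/100 = 0.08
1 - p = 0.92
(1 - p)^50 = 0.92^50 = 0.015466
P(at least one) = 1 - 0.015466 = 0.9845

0.9845


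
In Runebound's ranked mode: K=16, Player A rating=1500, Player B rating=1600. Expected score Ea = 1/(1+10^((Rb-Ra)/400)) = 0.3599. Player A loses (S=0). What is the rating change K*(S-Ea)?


Elo update: delta = K * (S - Ea), where S = 0 (loses)
S - Ea = 0 - 0.3599 = -0.3599
Rating change = 16 * -0.3599
= -5.76

-5.76 rating points


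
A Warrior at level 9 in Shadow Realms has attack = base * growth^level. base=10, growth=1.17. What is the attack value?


value = base * growth^level
= 10 * 1.17^9
= 10 * 4.1084
= 41.08

41.08 attack


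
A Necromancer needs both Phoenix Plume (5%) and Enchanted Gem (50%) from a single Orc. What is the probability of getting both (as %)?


For independent events, P(both) = P(A) * P(B)
= 5% * 50%
= 250 / 100 %
= 2.5%

2.5%


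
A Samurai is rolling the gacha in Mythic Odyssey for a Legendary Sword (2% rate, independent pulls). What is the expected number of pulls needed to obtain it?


Expected pulls for a geometric distribution = 1/p = 100 / rate%
= 100 / 2
= 50.0

50.0 pulls


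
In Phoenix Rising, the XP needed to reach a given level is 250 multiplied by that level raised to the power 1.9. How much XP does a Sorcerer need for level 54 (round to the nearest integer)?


XP = 250 * level^1.9
Substitute level = 54:
XP = 250 * 54^1.9
= 250 * 1956.8077
= 489202

489202 XP


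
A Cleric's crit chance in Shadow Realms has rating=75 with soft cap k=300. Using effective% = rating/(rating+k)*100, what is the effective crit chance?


effective% = rating / (rating + k) * 100
= 75 / (75 + 300) * 100
= 75 / 375 * 100
= 0.2 * 100
= 20.00%

20.00%


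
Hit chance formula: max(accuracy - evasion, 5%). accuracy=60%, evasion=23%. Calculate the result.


accuracy - evasion = 60 - 23 = 37
Apply floor: max(37, 5) = 37
Hit chance = 37%

37%


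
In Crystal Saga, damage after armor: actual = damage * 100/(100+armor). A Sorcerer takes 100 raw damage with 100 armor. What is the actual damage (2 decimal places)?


actual = 100 * 100 / (100 + 100)
= 100 * 100 / 200
= 10000 / 200
= 50.00

50.00 damage


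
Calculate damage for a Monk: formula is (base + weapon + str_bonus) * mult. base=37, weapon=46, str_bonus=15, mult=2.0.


Sum base + weapon + str = 37 + 46 + 15 = 98
Multiply by 2.0:
98 * 2.0 = 196.0

196.0 damage


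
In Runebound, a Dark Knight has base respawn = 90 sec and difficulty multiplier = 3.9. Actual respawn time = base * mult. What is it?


Respawn time = base * multiplier
= 90 * 3.9
= 351.0 seconds

351.0 seconds


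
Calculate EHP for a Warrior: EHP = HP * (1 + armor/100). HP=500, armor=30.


EHP = 500 * (1 + 30/100)
= 500 * (1 + 0.3)
= 500 * 1.3
= 650.0

650.0 EHP


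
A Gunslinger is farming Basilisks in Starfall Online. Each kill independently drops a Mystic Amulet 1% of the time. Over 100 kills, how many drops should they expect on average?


Expected drops = kills * (drop_rate / 100)
= 100 * (1 / 100)
= 100 * 0.01
= 1.0

1.0 drops


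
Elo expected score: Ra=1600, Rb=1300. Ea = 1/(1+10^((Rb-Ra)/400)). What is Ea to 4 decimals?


Elo expected score: Ea = 1/(1 + 10^((Rb-Ra)/400))
Rb - Ra = 1300 - 1600 = -300
(Rb-Ra)/400 = -300/400 = -0.75
10^-0.75 = 0.177828
Ea = 1/(1 + 0.177828) = 1/1.177828 = 0.8490

0.8490


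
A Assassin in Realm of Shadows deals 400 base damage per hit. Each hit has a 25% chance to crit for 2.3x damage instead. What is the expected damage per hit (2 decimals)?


E[dmg] = base * (1 + crit_chance * (crit_mult - 1))
cc as decimal = 25/100 = 0.25
cm - 1 = 2.3 - 1 = 1.3
Bonus factor = 0.25 * 1.3 = 0.325
Total multiplier = 1 + 0.325 = 1.325
Expected damage = 400 * 1.325 = 530.00

530.00 damage


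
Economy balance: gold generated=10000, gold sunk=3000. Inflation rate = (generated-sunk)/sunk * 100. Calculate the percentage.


Net gold = 10000 - 3000 = 7000
Inflation rate = net / sunk * 100 = 7000 / 3000 * 100
= 2.333333 * 100
= 233.33%

233.33%


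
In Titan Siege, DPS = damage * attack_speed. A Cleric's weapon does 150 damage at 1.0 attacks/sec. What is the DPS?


DPS = damage * attack_speed
= 150 * 1.0
= 150.0

150.0 DPS


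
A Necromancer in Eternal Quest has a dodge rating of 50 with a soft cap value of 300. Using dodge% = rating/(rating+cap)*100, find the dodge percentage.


dodge% = 50 / (50 + 300) * 100
= 50 / 350 * 100
= 0.142857 * 100
= 14.29%

14.29%


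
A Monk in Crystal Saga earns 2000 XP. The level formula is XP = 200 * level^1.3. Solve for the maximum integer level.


XP = 200 * level^1.3, so level = (XP / 200)^(1/1.3)
= (2000 / 200)^(1/1.3)
= 10.0^0.7692
= 5.878
Floor: level = 5

level 5


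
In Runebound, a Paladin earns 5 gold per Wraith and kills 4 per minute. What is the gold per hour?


Gold per minute = 5 * 4 = 20
Gold per hour = 20 * 60 = 1200

1200 gold/hour


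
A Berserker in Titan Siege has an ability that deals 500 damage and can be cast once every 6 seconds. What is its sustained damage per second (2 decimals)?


DPS = damage / cooldown
= 500 / 6
= 83.33

83.33 DPS


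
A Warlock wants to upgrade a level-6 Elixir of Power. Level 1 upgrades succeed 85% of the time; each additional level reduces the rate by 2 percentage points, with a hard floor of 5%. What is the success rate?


raw_rate = 85 - 2 * (6 - 1)
= 85 - 2 * 5
= 85 - 10
= 75
Apply floor: max(75, 5) = 75%

75%


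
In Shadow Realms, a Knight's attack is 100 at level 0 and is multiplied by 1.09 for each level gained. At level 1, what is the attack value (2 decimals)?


value = base * growth^level
= 100 * 1.09^1
= 100 * 1.09
= 109.00

109.00 attack


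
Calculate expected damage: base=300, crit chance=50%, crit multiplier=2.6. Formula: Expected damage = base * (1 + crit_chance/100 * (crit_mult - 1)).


E[dmg] = base * (1 + crit_chance * (crit_mult - 1))
cc as decimal = 50/100 = 0.5
cm - 1 = 2.6 - 1 = 1.6
Bonus factor = 0.5 * 1.6 = 0.8
Total multiplier = 1 + 0.8 = 1.8
Expected damage = 300 * 1.8 = 540.00

540.00 damage


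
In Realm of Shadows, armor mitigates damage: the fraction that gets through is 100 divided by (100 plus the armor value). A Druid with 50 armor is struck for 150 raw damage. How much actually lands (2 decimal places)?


actual = 150 * 100 / (100 + 50)
= 150 * 100 / 150
= 15000 / 150
= 100.00

100.00 damage


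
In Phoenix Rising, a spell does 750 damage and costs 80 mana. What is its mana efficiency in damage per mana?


Efficiency = damage / mana
= 750 / 80
= 9.38

9.38 dmg/mana


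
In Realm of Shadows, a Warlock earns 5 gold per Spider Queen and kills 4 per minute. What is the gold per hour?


Gold per minute = 5 * 4 = 20
Gold per hour = 20 * 60 = 1200

1200 gold/hour


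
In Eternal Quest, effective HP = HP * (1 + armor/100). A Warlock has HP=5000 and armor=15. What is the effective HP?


EHP = 5000 * (1 + 15/100)
= 5000 * (1 + 0.15)
= 5000 * 1.15
= 5750.0

5750.0 EHP


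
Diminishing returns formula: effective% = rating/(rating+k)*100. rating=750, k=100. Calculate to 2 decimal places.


effective% = rating / (rating + k) * 100
= 750 / (750 + 100) * 100
= 750 / 850 * 100
= 0.882353 * 100
= 88.24%

88.24%


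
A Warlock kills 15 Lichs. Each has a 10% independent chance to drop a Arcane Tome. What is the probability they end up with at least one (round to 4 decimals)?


P(at least one) = 1 - P(none) = 1 - (1-p)^n
p = 10/100 = 0.1
1 - p = 0.9
(1 - p)^15 = 0.9^15 = 0.205891
P(at least one) = 1 - 0.205891 = 0.7941

0.7941


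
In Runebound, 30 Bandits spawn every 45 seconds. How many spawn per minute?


Spawns per minute = count * (60 / interval)
= 30 * (60 / 45)
= 30 * 1.3333
= 40.0

40.0 per minute


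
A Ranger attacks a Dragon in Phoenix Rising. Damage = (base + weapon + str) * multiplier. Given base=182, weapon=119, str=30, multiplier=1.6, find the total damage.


Sum base + weapon + str = 182 + 119 + 30 = 331
Multiply by 1.6:
331 * 1.6 = 529.6

529.6 damage


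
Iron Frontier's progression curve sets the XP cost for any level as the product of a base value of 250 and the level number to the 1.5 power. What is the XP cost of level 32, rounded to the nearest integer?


XP = 250 * level^1.5
Substitute level = 32:
XP = 250 * 32^1.5
= 250 * 181.0193
= 45255

45255 XP


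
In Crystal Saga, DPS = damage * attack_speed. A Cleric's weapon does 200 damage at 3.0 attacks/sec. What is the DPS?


DPS = damage * attack_speed
= 200 * 3.0
= 600.0

600.0 DPS


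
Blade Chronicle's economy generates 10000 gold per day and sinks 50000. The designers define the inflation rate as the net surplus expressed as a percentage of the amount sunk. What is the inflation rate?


Net gold = 10000 - 50000 = -40000
Inflation rate = net / sunk * 100 = -40000 / 50000 * 100
= -0.8 * 100
= -80.00%

-80.00%


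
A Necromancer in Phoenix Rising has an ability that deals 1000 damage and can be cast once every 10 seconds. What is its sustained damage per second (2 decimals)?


DPS = damage / cooldown
= 1000 / 10
= 100.00

100.00 DPS


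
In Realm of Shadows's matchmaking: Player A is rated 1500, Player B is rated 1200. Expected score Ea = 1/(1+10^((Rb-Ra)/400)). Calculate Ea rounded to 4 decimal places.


Elo expected score: Ea = 1/(1 + 10^((Rb-Ra)/400))
Rb - Ra = 1200 - 1500 = -300
(Rb-Ra)/400 = -300/400 = -0.75
10^-0.75 = 0.177828
Ea = 1/(1 + 0.177828) = 1/1.177828 = 0.8490

0.8490


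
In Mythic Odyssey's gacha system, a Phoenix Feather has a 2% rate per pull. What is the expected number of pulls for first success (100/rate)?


Expected pulls for a geometric distribution = 1/p = 100 / rate%
= 100 / 2
= 50.0

50.0 pulls


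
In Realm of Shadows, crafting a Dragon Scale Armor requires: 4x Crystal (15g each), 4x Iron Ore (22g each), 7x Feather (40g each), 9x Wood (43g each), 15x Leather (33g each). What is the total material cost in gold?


Cost breakdown:
  Crystal: 4 * 15 = 60
  Iron Ore: 4 * 22 = 88
  Feather: 7 * 40 = 280
  Wood: 9 * 43 = 387
  Leather: 15 * 33 = 495
Total = 60 + 88 + 280 + 387 + 495 = 1310

1310 gold


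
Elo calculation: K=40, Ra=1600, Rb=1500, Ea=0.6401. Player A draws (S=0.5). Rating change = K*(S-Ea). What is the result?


Elo update: delta = K * (S - Ea), where S = 0.5 (draws)
S - Ea = 0.5 - 0.6401 = -0.1401
Rating change = 40 * -0.1401
= -5.60

-5.60 rating points


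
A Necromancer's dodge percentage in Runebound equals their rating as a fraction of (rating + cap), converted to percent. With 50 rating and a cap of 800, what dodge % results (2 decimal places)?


dodge% = 50 / (50 + 800) * 100
= 50 / 850 * 100
= 0.058824 * 100
= 5.88%

5.88%


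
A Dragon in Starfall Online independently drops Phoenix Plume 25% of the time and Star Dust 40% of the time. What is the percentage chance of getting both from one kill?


For independent events, P(both) = P(A) * P(B)
= 25% * 40%
= 1000 / 100 %
= 10.0%

10.0%


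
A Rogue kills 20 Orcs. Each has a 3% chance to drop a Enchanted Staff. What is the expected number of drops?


Expected drops = kills * (drop_rate / 100)
= 20 * (3 / 100)
= 20 * 0.03
= 0.6

0.6 drops


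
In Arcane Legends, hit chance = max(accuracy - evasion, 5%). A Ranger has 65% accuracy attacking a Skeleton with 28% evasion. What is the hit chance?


accuracy - evasion = 65 - 28 = 37
Apply floor: max(37, 5) = 37
Hit chance = 37%

37%


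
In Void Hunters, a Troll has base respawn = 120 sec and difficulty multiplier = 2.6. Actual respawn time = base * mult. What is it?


Respawn time = base * multiplier
= 120 * 2.6
= 312.0 seconds

312.0 seconds


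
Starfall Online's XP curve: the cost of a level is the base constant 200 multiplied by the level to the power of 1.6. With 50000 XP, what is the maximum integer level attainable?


XP = 200 * level^1.6, so level = (XP / 200)^(1/1.6)
= (50000 / 200)^(1/1.6)
= 250.0^0.625
= 31.5292
Floor: level = 31

level 31
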